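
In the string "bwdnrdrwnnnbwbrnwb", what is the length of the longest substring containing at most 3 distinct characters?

[b] 1 distinct, len 1
[b, w] 2 distinct, len 2
[b, w, d] 3 distinct, len 3
[w, d, n] 3 distinct, len 3
[d, n, r] 3 distinct, len 3
[d, n, r, d] 3 distinct, len 4
[d, n, r, d, r] 3 distinct, len 5
[r, d, r, w] 3 distinct, len 4
[r, w, n] 3 distinct, len 3
[r, w, n, n] 3 distinct, len 4
[r, w, n, n, n] 3 distinct, len 5
[w, n, n, n, b] 3 distinct, len 5
[w, n, n, n, b, w] 3 distinct, len 6
[w, n, n, n, b, w, b] 3 distinct, len 7
[b, w, b, r] 3 distinct, len 4
[b, r, n] 3 distinct, len 3
[r, n, w] 3 distinct, len 3
[n, w, b] 3 distinct, len 3
Longest length with ≤3 distinct: 7.

7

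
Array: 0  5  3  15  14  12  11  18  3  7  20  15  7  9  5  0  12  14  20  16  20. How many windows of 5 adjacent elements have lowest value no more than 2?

6

0 5 3 15 14 → min 0  ≤ 2 ✓
5 3 15 14 12 → min 3
3 15 14 12 11 → min 3
15 14 12 11 18 → min 11
14 12 11 18 3 → min 3
12 11 18 3 7 → min 3
11 18 3 7 20 → min 3
18 3 7 20 15 → min 3
3 7 20 15 7 → min 3
7 20 15 7 9 → min 7
20 15 7 9 5 → min 5
15 7 9 5 0 → min 0  ≤ 2 ✓
7 9 5 0 12 → min 0  ≤ 2 ✓
9 5 0 12 14 → min 0  ≤ 2 ✓
5 0 12 14 20 → min 0  ≤ 2 ✓
0 12 14 20 16 → min 0  ≤ 2 ✓
12 14 20 16 20 → min 12
6 windows satisfy the condition.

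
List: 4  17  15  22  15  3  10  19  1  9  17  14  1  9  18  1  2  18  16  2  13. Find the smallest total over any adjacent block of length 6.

45

Window sums for each of the 16 positions:
(4, 17, 15, 22, 15, 3) → sum 76
(17, 15, 22, 15, 3, 10) → sum 82
(15, 22, 15, 3, 10, 19) → sum 84
(22, 15, 3, 10, 19, 1) → sum 70
(15, 3, 10, 19, 1, 9) → sum 57
(3, 10, 19, 1, 9, 17) → sum 59
(10, 19, 1, 9, 17, 14) → sum 70
(19, 1, 9, 17, 14, 1) → sum 61
(1, 9, 17, 14, 1, 9) → sum 51
(9, 17, 14, 1, 9, 18) → sum 68
(17, 14, 1, 9, 18, 1) → sum 60
(14, 1, 9, 18, 1, 2) → sum 45
(1, 9, 18, 1, 2, 18) → sum 49
(9, 18, 1, 2, 18, 16) → sum 64
(18, 1, 2, 18, 16, 2) → sum 57
(1, 2, 18, 16, 2, 13) → sum 52
Smallest of these is 45.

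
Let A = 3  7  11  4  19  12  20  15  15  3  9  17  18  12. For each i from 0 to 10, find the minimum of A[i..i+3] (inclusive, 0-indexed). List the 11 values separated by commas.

3, 4, 4, 4, 12, 12, 3, 3, 3, 3, 9

Sliding a size-4 window across the 14 values:
(3, 7, 11, 4) → min 3
(7, 11, 4, 19) → min 4
(11, 4, 19, 12) → min 4
(4, 19, 12, 20) → min 4
(19, 12, 20, 15) → min 12
(12, 20, 15, 15) → min 12
(20, 15, 15, 3) → min 3
(15, 15, 3, 9) → min 3
(15, 3, 9, 17) → min 3
(3, 9, 17, 18) → min 3
(9, 17, 18, 12) → min 9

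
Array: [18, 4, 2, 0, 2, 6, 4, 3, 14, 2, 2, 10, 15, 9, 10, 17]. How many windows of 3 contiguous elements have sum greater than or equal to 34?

3

18 4 2 → sum 24
4 2 0 → sum 6
2 0 2 → sum 4
0 2 6 → sum 8
2 6 4 → sum 12
6 4 3 → sum 13
4 3 14 → sum 21
3 14 2 → sum 19
14 2 2 → sum 18
2 2 10 → sum 14
2 10 15 → sum 27
10 15 9 → sum 34  ≥ 34 ✓
15 9 10 → sum 34  ≥ 34 ✓
9 10 17 → sum 36  ≥ 34 ✓
3 windows satisfy the condition.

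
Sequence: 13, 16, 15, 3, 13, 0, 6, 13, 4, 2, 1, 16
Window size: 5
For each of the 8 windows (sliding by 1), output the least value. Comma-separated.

13 16 15 3 13 → min 3
16 15 3 13 0 → min 0
15 3 13 0 6 → min 0
3 13 0 6 13 → min 0
13 0 6 13 4 → min 0
0 6 13 4 2 → min 0
6 13 4 2 1 → min 1
13 4 2 1 16 → min 1

3, 0, 0, 0, 0, 0, 1, 1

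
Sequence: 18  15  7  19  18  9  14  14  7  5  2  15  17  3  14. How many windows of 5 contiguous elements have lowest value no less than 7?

(18, 15, 7, 19, 18) → min 7  ≥ 7 ✓
(15, 7, 19, 18, 9) → min 7  ≥ 7 ✓
(7, 19, 18, 9, 14) → min 7  ≥ 7 ✓
(19, 18, 9, 14, 14) → min 9  ≥ 7 ✓
(18, 9, 14, 14, 7) → min 7  ≥ 7 ✓
(9, 14, 14, 7, 5) → min 5
(14, 14, 7, 5, 2) → min 2
(14, 7, 5, 2, 15) → min 2
(7, 5, 2, 15, 17) → min 2
(5, 2, 15, 17, 3) → min 2
(2, 15, 17, 3, 14) → min 2
5 windows satisfy the condition.

5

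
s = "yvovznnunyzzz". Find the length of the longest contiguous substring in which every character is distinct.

add y: [y] len 1
add v: [y, v] len 2
add o: [y, v, o] len 3
add v (repeat v, move left end past it): [o, v] len 2
add z: [o, v, z] len 3
add n: [o, v, z, n] len 4
add n (repeat n, move left end past it): [n] len 1
add u: [n, u] len 2
add n (repeat n, move left end past it): [u, n] len 2
add y: [u, n, y] len 3
add z: [u, n, y, z] len 4
add z (repeat z, move left end past it): [z] len 1
add z (repeat z, move left end past it): [z] len 1
Longest all-distinct length: 4.

4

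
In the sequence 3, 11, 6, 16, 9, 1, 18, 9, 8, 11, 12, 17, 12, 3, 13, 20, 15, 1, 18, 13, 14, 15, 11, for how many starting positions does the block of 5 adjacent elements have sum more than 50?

(3, 11, 6, 16, 9) → sum 45
(11, 6, 16, 9, 1) → sum 43
(6, 16, 9, 1, 18) → sum 50
(16, 9, 1, 18, 9) → sum 53  > 50 ✓
(9, 1, 18, 9, 8) → sum 45
(1, 18, 9, 8, 11) → sum 47
(18, 9, 8, 11, 12) → sum 58  > 50 ✓
(9, 8, 11, 12, 17) → sum 57  > 50 ✓
(8, 11, 12, 17, 12) → sum 60  > 50 ✓
(11, 12, 17, 12, 3) → sum 55  > 50 ✓
(12, 17, 12, 3, 13) → sum 57  > 50 ✓
(17, 12, 3, 13, 20) → sum 65  > 50 ✓
(12, 3, 13, 20, 15) → sum 63  > 50 ✓
(3, 13, 20, 15, 1) → sum 52  > 50 ✓
(13, 20, 15, 1, 18) → sum 67  > 50 ✓
(20, 15, 1, 18, 13) → sum 67  > 50 ✓
(15, 1, 18, 13, 14) → sum 61  > 50 ✓
(1, 18, 13, 14, 15) → sum 61  > 50 ✓
(18, 13, 14, 15, 11) → sum 71  > 50 ✓
14 windows satisfy the condition.

14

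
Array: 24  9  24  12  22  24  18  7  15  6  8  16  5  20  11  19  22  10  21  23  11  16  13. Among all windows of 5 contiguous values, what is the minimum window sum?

50

24 9 24 12 22 → sum 91
9 24 12 22 24 → sum 91
24 12 22 24 18 → sum 100
12 22 24 18 7 → sum 83
22 24 18 7 15 → sum 86
24 18 7 15 6 → sum 70
18 7 15 6 8 → sum 54
7 15 6 8 16 → sum 52
15 6 8 16 5 → sum 50
6 8 16 5 20 → sum 55
8 16 5 20 11 → sum 60
16 5 20 11 19 → sum 71
5 20 11 19 22 → sum 77
20 11 19 22 10 → sum 82
11 19 22 10 21 → sum 83
19 22 10 21 23 → sum 95
22 10 21 23 11 → sum 87
10 21 23 11 16 → sum 81
21 23 11 16 13 → sum 84
Minimum of these is 50.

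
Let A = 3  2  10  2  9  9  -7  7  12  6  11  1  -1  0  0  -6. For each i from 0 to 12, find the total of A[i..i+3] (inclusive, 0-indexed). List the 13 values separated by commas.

17, 23, 30, 13, 18, 21, 18, 36, 30, 17, 11, 0, -7

Sliding a size-4 window across the 16 values:
3 2 10 2 → sum 17
2 10 2 9 → sum 23
10 2 9 9 → sum 30
2 9 9 -7 → sum 13
9 9 -7 7 → sum 18
9 -7 7 12 → sum 21
-7 7 12 6 → sum 18
7 12 6 11 → sum 36
12 6 11 1 → sum 30
6 11 1 -1 → sum 17
11 1 -1 0 → sum 11
1 -1 0 0 → sum 0
-1 0 0 -6 → sum -7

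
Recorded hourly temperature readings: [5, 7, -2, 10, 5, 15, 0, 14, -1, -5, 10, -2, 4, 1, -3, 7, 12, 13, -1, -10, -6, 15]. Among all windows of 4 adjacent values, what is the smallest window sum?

[5, 7, -2, 10] → sum 20
[7, -2, 10, 5] → sum 20
[-2, 10, 5, 15] → sum 28
[10, 5, 15, 0] → sum 30
[5, 15, 0, 14] → sum 34
[15, 0, 14, -1] → sum 28
[0, 14, -1, -5] → sum 8
[14, -1, -5, 10] → sum 18
[-1, -5, 10, -2] → sum 2
[-5, 10, -2, 4] → sum 7
[10, -2, 4, 1] → sum 13
[-2, 4, 1, -3] → sum 0
[4, 1, -3, 7] → sum 9
[1, -3, 7, 12] → sum 17
[-3, 7, 12, 13] → sum 29
[7, 12, 13, -1] → sum 31
[12, 13, -1, -10] → sum 14
[13, -1, -10, -6] → sum -4
[-1, -10, -6, 15] → sum -2
Smallest of these is -4.

-4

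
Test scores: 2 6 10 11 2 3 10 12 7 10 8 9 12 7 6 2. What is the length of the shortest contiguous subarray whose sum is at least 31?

4

add 2: running sum 2 < 31
add 6: running sum 8 < 31
add 10: running sum 18 < 31
add 11: running sum 29 < 31
end 4: [2, 6, 10, 11, 2] sum 31, len 5
end 5: [6, 10, 11, 2, 3] sum 32, len 5
end 6: [10, 11, 2, 3, 10] sum 36, len 5
end 7: [11, 2, 3, 10, 12] sum 38, len 5
end 8: [3, 10, 12, 7] sum 32, len 4
end 9: [10, 12, 7, 10] sum 39, len 4
end 10: [12, 7, 10, 8] sum 37, len 4
end 11: [7, 10, 8, 9] sum 34, len 4
end 12: [10, 8, 9, 12] sum 39, len 4
end 13: [8, 9, 12, 7] sum 36, len 4
end 14: [9, 12, 7, 6] sum 34, len 4
end 15: [9, 12, 7, 6, 2] sum 36, len 5
Shortest qualifying length: 4.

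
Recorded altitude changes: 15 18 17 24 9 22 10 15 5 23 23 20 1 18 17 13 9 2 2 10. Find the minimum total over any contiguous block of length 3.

13

[15, 18, 17] → sum 50
[18, 17, 24] → sum 59
[17, 24, 9] → sum 50
[24, 9, 22] → sum 55
[9, 22, 10] → sum 41
[22, 10, 15] → sum 47
[10, 15, 5] → sum 30
[15, 5, 23] → sum 43
[5, 23, 23] → sum 51
[23, 23, 20] → sum 66
[23, 20, 1] → sum 44
[20, 1, 18] → sum 39
[1, 18, 17] → sum 36
[18, 17, 13] → sum 48
[17, 13, 9] → sum 39
[13, 9, 2] → sum 24
[9, 2, 2] → sum 13
[2, 2, 10] → sum 14
Minimum of these is 13.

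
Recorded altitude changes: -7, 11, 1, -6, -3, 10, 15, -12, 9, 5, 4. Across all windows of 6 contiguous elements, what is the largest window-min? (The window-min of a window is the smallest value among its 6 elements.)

(-7, 11, 1, -6, -3, 10) → min -7
(11, 1, -6, -3, 10, 15) → min -6
(1, -6, -3, 10, 15, -12) → min -12
(-6, -3, 10, 15, -12, 9) → min -12
(-3, 10, 15, -12, 9, 5) → min -12
(10, 15, -12, 9, 5, 4) → min -12
Largest of these is -6.

-6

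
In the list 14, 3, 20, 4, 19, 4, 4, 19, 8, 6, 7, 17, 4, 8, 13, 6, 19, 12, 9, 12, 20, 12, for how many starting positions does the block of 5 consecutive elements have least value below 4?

(14, 3, 20, 4, 19) → min 3  < 4 ✓
(3, 20, 4, 19, 4) → min 3  < 4 ✓
(20, 4, 19, 4, 4) → min 4
(4, 19, 4, 4, 19) → min 4
(19, 4, 4, 19, 8) → min 4
(4, 4, 19, 8, 6) → min 4
(4, 19, 8, 6, 7) → min 4
(19, 8, 6, 7, 17) → min 6
(8, 6, 7, 17, 4) → min 4
(6, 7, 17, 4, 8) → min 4
(7, 17, 4, 8, 13) → min 4
(17, 4, 8, 13, 6) → min 4
(4, 8, 13, 6, 19) → min 4
(8, 13, 6, 19, 12) → min 6
(13, 6, 19, 12, 9) → min 6
(6, 19, 12, 9, 12) → min 6
(19, 12, 9, 12, 20) → min 9
(12, 9, 12, 20, 12) → min 9
2 windows satisfy the condition.

2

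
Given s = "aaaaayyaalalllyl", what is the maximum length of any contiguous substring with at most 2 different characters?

Extend right; when distinct count exceeds 2, shrink from the left:
add a: window [a] (1 distinct), len 1
add a: window [a, a] (1 distinct), len 2
add a: window [a, a, a] (1 distinct), len 3
add a: window [a, a, a, a] (1 distinct), len 4
add a: window [a, a, a, a, a] (1 distinct), len 5
add y: window [a, a, a, a, a, y] (2 distinct), len 6
add y: window [a, a, a, a, a, y, y] (2 distinct), len 7
add a: window [a, a, a, a, a, y, y, a] (2 distinct), len 8
add a: window [a, a, a, a, a, y, y, a, a] (2 distinct), len 9
add l: window [a, a, l] (2 distinct), len 3
add a: window [a, a, l, a] (2 distinct), len 4
add l: window [a, a, l, a, l] (2 distinct), len 5
add l: window [a, a, l, a, l, l] (2 distinct), len 6
add l: window [a, a, l, a, l, l, l] (2 distinct), len 7
add y: window [l, l, l, y] (2 distinct), len 4
add l: window [l, l, l, y, l] (2 distinct), len 5
Longest length with ≤2 distinct: 9.

9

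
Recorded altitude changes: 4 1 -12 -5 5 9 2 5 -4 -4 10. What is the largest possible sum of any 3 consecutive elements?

16

Window sums for each of the 9 positions:
(4, 1, -12) → sum -7
(1, -12, -5) → sum -16
(-12, -5, 5) → sum -12
(-5, 5, 9) → sum 9
(5, 9, 2) → sum 16
(9, 2, 5) → sum 16
(2, 5, -4) → sum 3
(5, -4, -4) → sum -3
(-4, -4, 10) → sum 2
Largest of these is 16.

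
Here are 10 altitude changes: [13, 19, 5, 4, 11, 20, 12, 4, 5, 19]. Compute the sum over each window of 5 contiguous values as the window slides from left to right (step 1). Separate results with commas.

52, 59, 52, 51, 52, 60

(13, 19, 5, 4, 11) → sum 52
(19, 5, 4, 11, 20) → sum 59
(5, 4, 11, 20, 12) → sum 52
(4, 11, 20, 12, 4) → sum 51
(11, 20, 12, 4, 5) → sum 52
(20, 12, 4, 5, 19) → sum 60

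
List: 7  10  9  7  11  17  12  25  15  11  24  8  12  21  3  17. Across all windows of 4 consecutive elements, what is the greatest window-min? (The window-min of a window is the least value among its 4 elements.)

12

Window mins for each of the 13 positions:
7 10 9 7 → min 7
10 9 7 11 → min 7
9 7 11 17 → min 7
7 11 17 12 → min 7
11 17 12 25 → min 11
17 12 25 15 → min 12
12 25 15 11 → min 11
25 15 11 24 → min 11
15 11 24 8 → min 8
11 24 8 12 → min 8
24 8 12 21 → min 8
8 12 21 3 → min 3
12 21 3 17 → min 3
Greatest of these is 12.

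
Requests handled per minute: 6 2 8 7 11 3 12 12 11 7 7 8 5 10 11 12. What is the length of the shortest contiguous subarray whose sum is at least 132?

16

add 6: running sum 6 < 132
add 2: running sum 8 < 132
add 8: running sum 16 < 132
add 7: running sum 23 < 132
add 11: running sum 34 < 132
add 3: running sum 37 < 132
add 12: running sum 49 < 132
add 12: running sum 61 < 132
add 11: running sum 72 < 132
add 7: running sum 79 < 132
add 7: running sum 86 < 132
add 8: running sum 94 < 132
add 5: running sum 99 < 132
add 10: running sum 109 < 132
add 11: running sum 120 < 132
end 15: [6, 2, 8, 7, 11, 3, 12, 12, 11, 7, 7, 8, 5, 10, 11, 12] sum 132, len 16
Shortest qualifying length: 16.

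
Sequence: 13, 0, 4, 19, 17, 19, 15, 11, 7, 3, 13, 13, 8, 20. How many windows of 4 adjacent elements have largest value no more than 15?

(13, 0, 4, 19) → max 19
(0, 4, 19, 17) → max 19
(4, 19, 17, 19) → max 19
(19, 17, 19, 15) → max 19
(17, 19, 15, 11) → max 19
(19, 15, 11, 7) → max 19
(15, 11, 7, 3) → max 15  ≤ 15 ✓
(11, 7, 3, 13) → max 13  ≤ 15 ✓
(7, 3, 13, 13) → max 13  ≤ 15 ✓
(3, 13, 13, 8) → max 13  ≤ 15 ✓
(13, 13, 8, 20) → max 20
4 windows satisfy the condition.

4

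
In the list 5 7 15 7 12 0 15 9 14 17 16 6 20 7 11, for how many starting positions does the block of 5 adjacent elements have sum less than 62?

7

(5, 7, 15, 7, 12) → sum 46  < 62 ✓
(7, 15, 7, 12, 0) → sum 41  < 62 ✓
(15, 7, 12, 0, 15) → sum 49  < 62 ✓
(7, 12, 0, 15, 9) → sum 43  < 62 ✓
(12, 0, 15, 9, 14) → sum 50  < 62 ✓
(0, 15, 9, 14, 17) → sum 55  < 62 ✓
(15, 9, 14, 17, 16) → sum 71
(9, 14, 17, 16, 6) → sum 62
(14, 17, 16, 6, 20) → sum 73
(17, 16, 6, 20, 7) → sum 66
(16, 6, 20, 7, 11) → sum 60  < 62 ✓
7 windows satisfy the condition.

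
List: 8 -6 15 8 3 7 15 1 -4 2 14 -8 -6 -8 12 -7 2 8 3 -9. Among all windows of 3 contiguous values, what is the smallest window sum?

[8, -6, 15] → sum 17
[-6, 15, 8] → sum 17
[15, 8, 3] → sum 26
[8, 3, 7] → sum 18
[3, 7, 15] → sum 25
[7, 15, 1] → sum 23
[15, 1, -4] → sum 12
[1, -4, 2] → sum -1
[-4, 2, 14] → sum 12
[2, 14, -8] → sum 8
[14, -8, -6] → sum 0
[-8, -6, -8] → sum -22
[-6, -8, 12] → sum -2
[-8, 12, -7] → sum -3
[12, -7, 2] → sum 7
[-7, 2, 8] → sum 3
[2, 8, 3] → sum 13
[8, 3, -9] → sum 2
Smallest of these is -22.

-22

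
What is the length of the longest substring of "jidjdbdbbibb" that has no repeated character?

3

[j] len 1
[j, i] len 2
[j, i, d] len 3
[i, d, j] len 3
[j, d] len 2
[j, d, b] len 3
[b, d] len 2
[d, b] len 2
[b] len 1
[b, i] len 2
[i, b] len 2
[b] len 1
Longest all-distinct length: 3.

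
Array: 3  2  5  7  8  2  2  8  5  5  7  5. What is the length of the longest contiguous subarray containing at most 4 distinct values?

11

Extend right; when distinct count exceeds 4, shrink from the left:
add 3: window [3] (1 distinct), len 1
add 2: window [3, 2] (2 distinct), len 2
add 5: window [3, 2, 5] (3 distinct), len 3
add 7: window [3, 2, 5, 7] (4 distinct), len 4
add 8: window [2, 5, 7, 8] (4 distinct), len 4
add 2: window [2, 5, 7, 8, 2] (4 distinct), len 5
add 2: window [2, 5, 7, 8, 2, 2] (4 distinct), len 6
add 8: window [2, 5, 7, 8, 2, 2, 8] (4 distinct), len 7
add 5: window [2, 5, 7, 8, 2, 2, 8, 5] (4 distinct), len 8
add 5: window [2, 5, 7, 8, 2, 2, 8, 5, 5] (4 distinct), len 9
add 7: window [2, 5, 7, 8, 2, 2, 8, 5, 5, 7] (4 distinct), len 10
add 5: window [2, 5, 7, 8, 2, 2, 8, 5, 5, 7, 5] (4 distinct), len 11
Longest length with ≤4 distinct: 11.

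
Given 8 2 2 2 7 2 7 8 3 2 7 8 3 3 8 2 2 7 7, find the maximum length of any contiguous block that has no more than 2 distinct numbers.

6

add 8: window [8] (1 distinct), len 1
add 2: window [8, 2] (2 distinct), len 2
add 2: window [8, 2, 2] (2 distinct), len 3
add 2: window [8, 2, 2, 2] (2 distinct), len 4
add 7: window [2, 2, 2, 7] (2 distinct), len 4
add 2: window [2, 2, 2, 7, 2] (2 distinct), len 5
add 7: window [2, 2, 2, 7, 2, 7] (2 distinct), len 6
add 8: window [7, 8] (2 distinct), len 2
add 3: window [8, 3] (2 distinct), len 2
add 2: window [3, 2] (2 distinct), len 2
add 7: window [2, 7] (2 distinct), len 2
add 8: window [7, 8] (2 distinct), len 2
add 3: window [8, 3] (2 distinct), len 2
add 3: window [8, 3, 3] (2 distinct), len 3
add 8: window [8, 3, 3, 8] (2 distinct), len 4
add 2: window [8, 2] (2 distinct), len 2
add 2: window [8, 2, 2] (2 distinct), len 3
add 7: window [2, 2, 7] (2 distinct), len 3
add 7: window [2, 2, 7, 7] (2 distinct), len 4
Longest length with ≤2 distinct: 6.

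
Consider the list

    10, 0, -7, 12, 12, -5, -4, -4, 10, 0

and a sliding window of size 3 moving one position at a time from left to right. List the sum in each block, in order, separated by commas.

3, 5, 17, 19, 3, -13, 2, 6

[10, 0, -7] → sum 3
[0, -7, 12] → sum 5
[-7, 12, 12] → sum 17
[12, 12, -5] → sum 19
[12, -5, -4] → sum 3
[-5, -4, -4] → sum -13
[-4, -4, 10] → sum 2
[-4, 10, 0] → sum 6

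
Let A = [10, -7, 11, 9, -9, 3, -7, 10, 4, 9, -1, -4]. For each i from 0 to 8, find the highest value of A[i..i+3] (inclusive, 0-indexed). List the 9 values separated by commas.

11, 11, 11, 9, 10, 10, 10, 10, 9

(10, -7, 11, 9) → max 11
(-7, 11, 9, -9) → max 11
(11, 9, -9, 3) → max 11
(9, -9, 3, -7) → max 9
(-9, 3, -7, 10) → max 10
(3, -7, 10, 4) → max 10
(-7, 10, 4, 9) → max 10
(10, 4, 9, -1) → max 10
(4, 9, -1, -4) → max 9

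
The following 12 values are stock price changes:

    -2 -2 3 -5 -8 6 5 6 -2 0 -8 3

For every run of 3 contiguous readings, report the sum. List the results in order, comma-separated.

[-2, -2, 3] → sum -1
[-2, 3, -5] → sum -4
[3, -5, -8] → sum -10
[-5, -8, 6] → sum -7
[-8, 6, 5] → sum 3
[6, 5, 6] → sum 17
[5, 6, -2] → sum 9
[6, -2, 0] → sum 4
[-2, 0, -8] → sum -10
[0, -8, 3] → sum -5

-1, -4, -10, -7, 3, 17, 9, 4, -10, -5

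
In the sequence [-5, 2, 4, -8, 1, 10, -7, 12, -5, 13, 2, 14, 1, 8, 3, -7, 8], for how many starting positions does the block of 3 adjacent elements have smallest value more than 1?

1

[-5, 2, 4] → min -5
[2, 4, -8] → min -8
[4, -8, 1] → min -8
[-8, 1, 10] → min -8
[1, 10, -7] → min -7
[10, -7, 12] → min -7
[-7, 12, -5] → min -7
[12, -5, 13] → min -5
[-5, 13, 2] → min -5
[13, 2, 14] → min 2  > 1 ✓
[2, 14, 1] → min 1
[14, 1, 8] → min 1
[1, 8, 3] → min 1
[8, 3, -7] → min -7
[3, -7, 8] → min -7
1 window satisfy the condition.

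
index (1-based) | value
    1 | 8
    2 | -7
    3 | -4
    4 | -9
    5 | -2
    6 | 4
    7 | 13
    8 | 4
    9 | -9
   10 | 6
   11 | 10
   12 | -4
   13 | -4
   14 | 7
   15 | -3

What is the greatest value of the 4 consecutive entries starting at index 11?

Elements at indices 11..14: 10, -4, -4, 7
max(10, -4, -4, 7) = 10

10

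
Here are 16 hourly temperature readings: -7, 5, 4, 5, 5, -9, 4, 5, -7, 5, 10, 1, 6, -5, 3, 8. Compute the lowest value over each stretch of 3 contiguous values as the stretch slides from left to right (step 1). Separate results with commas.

-7 5 4 → min -7
5 4 5 → min 4
4 5 5 → min 4
5 5 -9 → min -9
5 -9 4 → min -9
-9 4 5 → min -9
4 5 -7 → min -7
5 -7 5 → min -7
-7 5 10 → min -7
5 10 1 → min 1
10 1 6 → min 1
1 6 -5 → min -5
6 -5 3 → min -5
-5 3 8 → min -5

-7, 4, 4, -9, -9, -9, -7, -7, -7, 1, 1, -5, -5, -5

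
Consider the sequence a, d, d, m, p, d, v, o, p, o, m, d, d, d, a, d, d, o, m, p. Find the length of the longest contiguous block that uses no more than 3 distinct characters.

add a: window [a] (1 distinct), len 1
add d: window [a, d] (2 distinct), len 2
add d: window [a, d, d] (2 distinct), len 3
add m: window [a, d, d, m] (3 distinct), len 4
add p: window [d, d, m, p] (3 distinct), len 4
add d: window [d, d, m, p, d] (3 distinct), len 5
add v: window [p, d, v] (3 distinct), len 3
add o: window [d, v, o] (3 distinct), len 3
add p: window [v, o, p] (3 distinct), len 3
add o: window [v, o, p, o] (3 distinct), len 4
add m: window [o, p, o, m] (3 distinct), len 4
add d: window [o, m, d] (3 distinct), len 3
add d: window [o, m, d, d] (3 distinct), len 4
add d: window [o, m, d, d, d] (3 distinct), len 5
add a: window [m, d, d, d, a] (3 distinct), len 5
add d: window [m, d, d, d, a, d] (3 distinct), len 6
add d: window [m, d, d, d, a, d, d] (3 distinct), len 7
add o: window [d, d, d, a, d, d, o] (3 distinct), len 7
add m: window [d, d, o, m] (3 distinct), len 4
add p: window [o, m, p] (3 distinct), len 3
Longest length with ≤3 distinct: 7.

7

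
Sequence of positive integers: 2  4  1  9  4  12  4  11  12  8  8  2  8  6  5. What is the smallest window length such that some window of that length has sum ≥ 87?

add 2: running sum 2 < 87
add 4: running sum 6 < 87
add 1: running sum 7 < 87
add 9: running sum 16 < 87
add 4: running sum 20 < 87
add 12: running sum 32 < 87
add 4: running sum 36 < 87
add 11: running sum 47 < 87
add 12: running sum 59 < 87
add 8: running sum 67 < 87
add 8: running sum 75 < 87
add 2: running sum 77 < 87
add 8: running sum 85 < 87
add 6: shortest ending here [4, 1, 9, 4, 12, 4, 11, 12, 8, 8, 2, 8, 6] sum 89, len 13
add 5: shortest ending here [9, 4, 12, 4, 11, 12, 8, 8, 2, 8, 6, 5] sum 89, len 12
Shortest qualifying length: 12.

12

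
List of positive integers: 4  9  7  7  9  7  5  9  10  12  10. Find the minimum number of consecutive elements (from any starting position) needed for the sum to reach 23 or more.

add 4: running sum 4 < 23
add 9: running sum 13 < 23
add 7: running sum 20 < 23
add 7: shortest ending here [9, 7, 7] sum 23, len 3
add 9: shortest ending here [7, 7, 9] sum 23, len 3
add 7: shortest ending here [7, 9, 7] sum 23, len 3
add 5: shortest ending here [7, 9, 7, 5] sum 28, len 4
add 9: shortest ending here [9, 7, 5, 9] sum 30, len 4
add 10: shortest ending here [5, 9, 10] sum 24, len 3
add 12: shortest ending here [9, 10, 12] sum 31, len 3
add 10: shortest ending here [10, 12, 10] sum 32, len 3
Shortest qualifying length: 3.

3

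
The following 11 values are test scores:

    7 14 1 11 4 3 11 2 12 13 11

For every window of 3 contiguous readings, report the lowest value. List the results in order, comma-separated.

Sliding a size-3 window across the 11 values:
[7, 14, 1] → min 1
[14, 1, 11] → min 1
[1, 11, 4] → min 1
[11, 4, 3] → min 3
[4, 3, 11] → min 3
[3, 11, 2] → min 2
[11, 2, 12] → min 2
[2, 12, 13] → min 2
[12, 13, 11] → min 11

1, 1, 1, 3, 3, 2, 2, 2, 11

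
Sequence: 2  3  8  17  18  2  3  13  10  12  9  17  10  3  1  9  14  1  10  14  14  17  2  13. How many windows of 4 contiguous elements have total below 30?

2 3 8 17 → sum 30
3 8 17 18 → sum 46
8 17 18 2 → sum 45
17 18 2 3 → sum 40
18 2 3 13 → sum 36
2 3 13 10 → sum 28  < 30 ✓
3 13 10 12 → sum 38
13 10 12 9 → sum 44
10 12 9 17 → sum 48
12 9 17 10 → sum 48
9 17 10 3 → sum 39
17 10 3 1 → sum 31
10 3 1 9 → sum 23  < 30 ✓
3 1 9 14 → sum 27  < 30 ✓
1 9 14 1 → sum 25  < 30 ✓
9 14 1 10 → sum 34
14 1 10 14 → sum 39
1 10 14 14 → sum 39
10 14 14 17 → sum 55
14 14 17 2 → sum 47
14 17 2 13 → sum 46
4 windows satisfy the condition.

4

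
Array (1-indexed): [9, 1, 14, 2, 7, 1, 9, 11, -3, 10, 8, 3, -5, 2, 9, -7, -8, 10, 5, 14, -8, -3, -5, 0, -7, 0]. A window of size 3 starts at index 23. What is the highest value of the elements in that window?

Elements at indices 23..25: -5, 0, -7
max(-5, 0, -7) = 0

0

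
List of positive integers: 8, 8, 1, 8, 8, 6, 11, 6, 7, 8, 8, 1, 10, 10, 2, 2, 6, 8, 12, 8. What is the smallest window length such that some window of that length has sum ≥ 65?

add 8: running sum 8 < 65
add 8: running sum 16 < 65
add 1: running sum 17 < 65
add 8: running sum 25 < 65
add 8: running sum 33 < 65
add 6: running sum 39 < 65
add 11: running sum 50 < 65
add 6: running sum 56 < 65
add 7: running sum 63 < 65
end 9: [8, 8, 1, 8, 8, 6, 11, 6, 7, 8] sum 71, len 10
end 10: [8, 1, 8, 8, 6, 11, 6, 7, 8, 8] sum 71, len 10
end 11: [8, 1, 8, 8, 6, 11, 6, 7, 8, 8, 1] sum 72, len 11
end 12: [8, 6, 11, 6, 7, 8, 8, 1, 10] sum 65, len 9
end 13: [6, 11, 6, 7, 8, 8, 1, 10, 10] sum 67, len 9
end 14: [6, 11, 6, 7, 8, 8, 1, 10, 10, 2] sum 69, len 10
end 15: [11, 6, 7, 8, 8, 1, 10, 10, 2, 2] sum 65, len 10
end 16: [11, 6, 7, 8, 8, 1, 10, 10, 2, 2, 6] sum 71, len 11
end 17: [6, 7, 8, 8, 1, 10, 10, 2, 2, 6, 8] sum 68, len 11
end 18: [8, 8, 1, 10, 10, 2, 2, 6, 8, 12] sum 67, len 10
end 19: [8, 1, 10, 10, 2, 2, 6, 8, 12, 8] sum 67, len 10
Shortest qualifying length: 9.

9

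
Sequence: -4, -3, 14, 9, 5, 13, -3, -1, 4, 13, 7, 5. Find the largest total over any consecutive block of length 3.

28

[-4, -3, 14] → sum 7
[-3, 14, 9] → sum 20
[14, 9, 5] → sum 28
[9, 5, 13] → sum 27
[5, 13, -3] → sum 15
[13, -3, -1] → sum 9
[-3, -1, 4] → sum 0
[-1, 4, 13] → sum 16
[4, 13, 7] → sum 24
[13, 7, 5] → sum 25
Largest of these is 28.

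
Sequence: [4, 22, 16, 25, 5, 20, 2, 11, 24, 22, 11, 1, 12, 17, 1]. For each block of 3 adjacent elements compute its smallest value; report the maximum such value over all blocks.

16

Window mins for each of the 13 positions:
(4, 22, 16) → min 4
(22, 16, 25) → min 16
(16, 25, 5) → min 5
(25, 5, 20) → min 5
(5, 20, 2) → min 2
(20, 2, 11) → min 2
(2, 11, 24) → min 2
(11, 24, 22) → min 11
(24, 22, 11) → min 11
(22, 11, 1) → min 1
(11, 1, 12) → min 1
(1, 12, 17) → min 1
(12, 17, 1) → min 1
Maximum of these is 16.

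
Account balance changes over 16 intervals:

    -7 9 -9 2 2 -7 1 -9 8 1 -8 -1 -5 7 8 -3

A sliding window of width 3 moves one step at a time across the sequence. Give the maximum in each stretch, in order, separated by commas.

[-7, 9, -9] → max 9
[9, -9, 2] → max 9
[-9, 2, 2] → max 2
[2, 2, -7] → max 2
[2, -7, 1] → max 2
[-7, 1, -9] → max 1
[1, -9, 8] → max 8
[-9, 8, 1] → max 8
[8, 1, -8] → max 8
[1, -8, -1] → max 1
[-8, -1, -5] → max -1
[-1, -5, 7] → max 7
[-5, 7, 8] → max 8
[7, 8, -3] → max 8

9, 9, 2, 2, 2, 1, 8, 8, 8, 1, -1, 7, 8, 8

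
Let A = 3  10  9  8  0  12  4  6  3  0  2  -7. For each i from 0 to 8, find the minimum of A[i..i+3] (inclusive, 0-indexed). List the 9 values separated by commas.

3, 0, 0, 0, 0, 3, 0, 0, -7

Sliding a size-4 window across the 12 values:
[3, 10, 9, 8] → min 3
[10, 9, 8, 0] → min 0
[9, 8, 0, 12] → min 0
[8, 0, 12, 4] → min 0
[0, 12, 4, 6] → min 0
[12, 4, 6, 3] → min 3
[4, 6, 3, 0] → min 0
[6, 3, 0, 2] → min 0
[3, 0, 2, -7] → min -7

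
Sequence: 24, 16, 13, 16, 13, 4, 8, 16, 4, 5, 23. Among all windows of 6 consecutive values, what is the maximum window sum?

86

(24, 16, 13, 16, 13, 4) → sum 86
(16, 13, 16, 13, 4, 8) → sum 70
(13, 16, 13, 4, 8, 16) → sum 70
(16, 13, 4, 8, 16, 4) → sum 61
(13, 4, 8, 16, 4, 5) → sum 50
(4, 8, 16, 4, 5, 23) → sum 60
Maximum of these is 86.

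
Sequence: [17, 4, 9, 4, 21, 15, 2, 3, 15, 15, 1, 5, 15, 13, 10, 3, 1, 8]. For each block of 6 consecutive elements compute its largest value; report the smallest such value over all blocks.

Window maxs for each of the 13 positions:
[17, 4, 9, 4, 21, 15] → max 21
[4, 9, 4, 21, 15, 2] → max 21
[9, 4, 21, 15, 2, 3] → max 21
[4, 21, 15, 2, 3, 15] → max 21
[21, 15, 2, 3, 15, 15] → max 21
[15, 2, 3, 15, 15, 1] → max 15
[2, 3, 15, 15, 1, 5] → max 15
[3, 15, 15, 1, 5, 15] → max 15
[15, 15, 1, 5, 15, 13] → max 15
[15, 1, 5, 15, 13, 10] → max 15
[1, 5, 15, 13, 10, 3] → max 15
[5, 15, 13, 10, 3, 1] → max 15
[15, 13, 10, 3, 1, 8] → max 15
Smallest of these is 15.

15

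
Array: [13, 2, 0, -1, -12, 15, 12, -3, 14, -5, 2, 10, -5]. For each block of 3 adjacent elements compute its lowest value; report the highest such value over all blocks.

0

Each size-3 window and its min:
[13, 2, 0] → min 0
[2, 0, -1] → min -1
[0, -1, -12] → min -12
[-1, -12, 15] → min -12
[-12, 15, 12] → min -12
[15, 12, -3] → min -3
[12, -3, 14] → min -3
[-3, 14, -5] → min -5
[14, -5, 2] → min -5
[-5, 2, 10] → min -5
[2, 10, -5] → min -5
Highest of these is 0.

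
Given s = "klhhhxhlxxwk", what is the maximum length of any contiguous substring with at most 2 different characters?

5

[k] 1 distinct, len 1
[k, l] 2 distinct, len 2
[l, h] 2 distinct, len 2
[l, h, h] 2 distinct, len 3
[l, h, h, h] 2 distinct, len 4
[h, h, h, x] 2 distinct, len 4
[h, h, h, x, h] 2 distinct, len 5
[h, l] 2 distinct, len 2
[l, x] 2 distinct, len 2
[l, x, x] 2 distinct, len 3
[x, x, w] 2 distinct, len 3
[w, k] 2 distinct, len 2
Longest length with ≤2 distinct: 5.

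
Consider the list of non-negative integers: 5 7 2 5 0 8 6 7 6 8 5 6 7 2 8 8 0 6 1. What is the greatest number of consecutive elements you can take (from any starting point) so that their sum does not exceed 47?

[5] sum 5 len 1
[5, 7] sum 12 len 2
[5, 7, 2] sum 14 len 3
[5, 7, 2, 5] sum 19 len 4
[5, 7, 2, 5, 0] sum 19 len 5
[5, 7, 2, 5, 0, 8] sum 27 len 6
[5, 7, 2, 5, 0, 8, 6] sum 33 len 7
[5, 7, 2, 5, 0, 8, 6, 7] sum 40 len 8
[5, 7, 2, 5, 0, 8, 6, 7, 6] sum 46 len 9
[2, 5, 0, 8, 6, 7, 6, 8] sum 42 len 8
[2, 5, 0, 8, 6, 7, 6, 8, 5] sum 47 len 9
[0, 8, 6, 7, 6, 8, 5, 6] sum 46 len 8
[6, 7, 6, 8, 5, 6, 7] sum 45 len 7
[6, 7, 6, 8, 5, 6, 7, 2] sum 47 len 8
[6, 8, 5, 6, 7, 2, 8] sum 42 len 7
[8, 5, 6, 7, 2, 8, 8] sum 44 len 7
[8, 5, 6, 7, 2, 8, 8, 0] sum 44 len 8
[5, 6, 7, 2, 8, 8, 0, 6] sum 42 len 8
[5, 6, 7, 2, 8, 8, 0, 6, 1] sum 43 len 9
Longest length seen: 9.

9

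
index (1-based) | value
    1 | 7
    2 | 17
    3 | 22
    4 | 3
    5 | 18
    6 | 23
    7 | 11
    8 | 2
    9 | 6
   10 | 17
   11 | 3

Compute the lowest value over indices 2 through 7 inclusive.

3

Elements at indices 2..7: 17, 22, 3, 18, 23, 11
min(17, 22, 3, 18, 23, 11) = 3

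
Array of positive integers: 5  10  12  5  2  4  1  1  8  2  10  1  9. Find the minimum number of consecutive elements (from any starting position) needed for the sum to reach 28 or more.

add 5: running sum 5 < 28
add 10: running sum 15 < 28
add 12: running sum 27 < 28
add 5: shortest ending here [5, 10, 12, 5] sum 32, len 4
add 2: shortest ending here [10, 12, 5, 2] sum 29, len 4
add 4: shortest ending here [10, 12, 5, 2, 4] sum 33, len 5
add 1: shortest ending here [10, 12, 5, 2, 4, 1] sum 34, len 6
add 1: shortest ending here [10, 12, 5, 2, 4, 1, 1] sum 35, len 7
add 8: shortest ending here [12, 5, 2, 4, 1, 1, 8] sum 33, len 7
add 2: shortest ending here [12, 5, 2, 4, 1, 1, 8, 2] sum 35, len 8
add 10: shortest ending here [2, 4, 1, 1, 8, 2, 10] sum 28, len 7
add 1: shortest ending here [2, 4, 1, 1, 8, 2, 10, 1] sum 29, len 8
add 9: shortest ending here [8, 2, 10, 1, 9] sum 30, len 5
Shortest qualifying length: 4.

4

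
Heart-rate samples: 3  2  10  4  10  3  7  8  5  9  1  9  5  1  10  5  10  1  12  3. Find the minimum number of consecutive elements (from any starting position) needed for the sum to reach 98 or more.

add 3: running sum 3 < 98
add 2: running sum 5 < 98
add 10: running sum 15 < 98
add 4: running sum 19 < 98
add 10: running sum 29 < 98
add 3: running sum 32 < 98
add 7: running sum 39 < 98
add 8: running sum 47 < 98
add 5: running sum 52 < 98
add 9: running sum 61 < 98
add 1: running sum 62 < 98
add 9: running sum 71 < 98
add 5: running sum 76 < 98
add 1: running sum 77 < 98
add 10: running sum 87 < 98
add 5: running sum 92 < 98
add 10: shortest ending here [2, 10, 4, 10, 3, 7, 8, 5, 9, 1, 9, 5, 1, 10, 5, 10] sum 99, len 16
add 1: shortest ending here [10, 4, 10, 3, 7, 8, 5, 9, 1, 9, 5, 1, 10, 5, 10, 1] sum 98, len 16
add 12: shortest ending here [4, 10, 3, 7, 8, 5, 9, 1, 9, 5, 1, 10, 5, 10, 1, 12] sum 100, len 16
add 3: shortest ending here [10, 3, 7, 8, 5, 9, 1, 9, 5, 1, 10, 5, 10, 1, 12, 3] sum 99, len 16
Shortest qualifying length: 16.

16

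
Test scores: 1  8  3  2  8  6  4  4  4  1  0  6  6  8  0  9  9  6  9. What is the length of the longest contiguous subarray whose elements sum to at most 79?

17

Extend to the right; shrink from the left whenever the sum exceeds 79:
→ 1: sum 1, len 1
→ 8: sum 9, len 2
→ 3: sum 12, len 3
→ 2: sum 14, len 4
→ 8: sum 22, len 5
→ 6: sum 28, len 6
→ 4: sum 32, len 7
→ 4: sum 36, len 8
→ 4: sum 40, len 9
→ 1: sum 41, len 10
→ 0: sum 41, len 11
→ 6: sum 47, len 12
→ 6: sum 53, len 13
→ 8: sum 61, len 14
→ 0: sum 61, len 15
→ 9: sum 70, len 16
→ 9: sum 79, len 17
→ 6 (dropped 1, 8): sum 76, len 16
→ 9 (dropped 3, 2, 8): sum 72, len 14
Longest length seen: 17.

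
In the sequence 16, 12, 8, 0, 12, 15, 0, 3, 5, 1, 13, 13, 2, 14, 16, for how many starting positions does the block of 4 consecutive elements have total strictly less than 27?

3

(16, 12, 8, 0) → sum 36
(12, 8, 0, 12) → sum 32
(8, 0, 12, 15) → sum 35
(0, 12, 15, 0) → sum 27
(12, 15, 0, 3) → sum 30
(15, 0, 3, 5) → sum 23  < 27 ✓
(0, 3, 5, 1) → sum 9  < 27 ✓
(3, 5, 1, 13) → sum 22  < 27 ✓
(5, 1, 13, 13) → sum 32
(1, 13, 13, 2) → sum 29
(13, 13, 2, 14) → sum 42
(13, 2, 14, 16) → sum 45
3 windows satisfy the condition.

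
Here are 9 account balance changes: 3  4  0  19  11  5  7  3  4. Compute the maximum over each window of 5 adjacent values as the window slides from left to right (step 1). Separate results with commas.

19, 19, 19, 19, 11

Sliding a size-5 window across the 9 values:
(3, 4, 0, 19, 11) → max 19
(4, 0, 19, 11, 5) → max 19
(0, 19, 11, 5, 7) → max 19
(19, 11, 5, 7, 3) → max 19
(11, 5, 7, 3, 4) → max 11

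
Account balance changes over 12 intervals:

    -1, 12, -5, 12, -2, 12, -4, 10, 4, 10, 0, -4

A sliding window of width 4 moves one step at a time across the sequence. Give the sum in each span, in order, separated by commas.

(-1, 12, -5, 12) → sum 18
(12, -5, 12, -2) → sum 17
(-5, 12, -2, 12) → sum 17
(12, -2, 12, -4) → sum 18
(-2, 12, -4, 10) → sum 16
(12, -4, 10, 4) → sum 22
(-4, 10, 4, 10) → sum 20
(10, 4, 10, 0) → sum 24
(4, 10, 0, -4) → sum 10

18, 17, 17, 18, 16, 22, 20, 24, 10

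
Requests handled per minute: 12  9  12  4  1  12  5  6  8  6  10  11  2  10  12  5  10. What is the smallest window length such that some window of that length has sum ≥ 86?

11

add 12: running sum 12 < 86
add 9: running sum 21 < 86
add 12: running sum 33 < 86
add 4: running sum 37 < 86
add 1: running sum 38 < 86
add 12: running sum 50 < 86
add 5: running sum 55 < 86
add 6: running sum 61 < 86
add 8: running sum 69 < 86
add 6: running sum 75 < 86
add 10: running sum 85 < 86
end 11: [12, 9, 12, 4, 1, 12, 5, 6, 8, 6, 10, 11] sum 96, len 12
end 12: [9, 12, 4, 1, 12, 5, 6, 8, 6, 10, 11, 2] sum 86, len 12
end 13: [12, 4, 1, 12, 5, 6, 8, 6, 10, 11, 2, 10] sum 87, len 12
end 14: [4, 1, 12, 5, 6, 8, 6, 10, 11, 2, 10, 12] sum 87, len 12
end 15: [12, 5, 6, 8, 6, 10, 11, 2, 10, 12, 5] sum 87, len 11
end 16: [12, 5, 6, 8, 6, 10, 11, 2, 10, 12, 5, 10] sum 97, len 12
Shortest qualifying length: 11.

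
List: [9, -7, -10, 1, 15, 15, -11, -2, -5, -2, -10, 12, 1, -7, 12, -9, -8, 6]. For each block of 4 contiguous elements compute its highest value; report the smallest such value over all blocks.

-2

(9, -7, -10, 1) → max 9
(-7, -10, 1, 15) → max 15
(-10, 1, 15, 15) → max 15
(1, 15, 15, -11) → max 15
(15, 15, -11, -2) → max 15
(15, -11, -2, -5) → max 15
(-11, -2, -5, -2) → max -2
(-2, -5, -2, -10) → max -2
(-5, -2, -10, 12) → max 12
(-2, -10, 12, 1) → max 12
(-10, 12, 1, -7) → max 12
(12, 1, -7, 12) → max 12
(1, -7, 12, -9) → max 12
(-7, 12, -9, -8) → max 12
(12, -9, -8, 6) → max 12
Smallest of these is -2.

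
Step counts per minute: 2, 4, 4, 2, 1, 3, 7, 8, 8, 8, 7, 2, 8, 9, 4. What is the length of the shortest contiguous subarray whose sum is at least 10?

2

Extend right; whenever the sum reaches 10, record the length and shrink from the left:
add 2: running sum 2 < 10
add 4: running sum 6 < 10
end 2: [2, 4, 4] sum 10, len 3
end 3: [4, 4, 2] sum 10, len 3
end 4: [4, 4, 2, 1] sum 11, len 4
end 5: [4, 2, 1, 3] sum 10, len 4
end 6: [3, 7] sum 10, len 2
end 7: [7, 8] sum 15, len 2
end 8: [8, 8] sum 16, len 2
end 9: [8, 8] sum 16, len 2
end 10: [8, 7] sum 15, len 2
end 11: [8, 7, 2] sum 17, len 3
end 12: [2, 8] sum 10, len 2
end 13: [8, 9] sum 17, len 2
end 14: [9, 4] sum 13, len 2
Shortest qualifying length: 2.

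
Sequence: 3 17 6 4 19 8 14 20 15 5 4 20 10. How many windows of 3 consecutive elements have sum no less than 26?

10

[3, 17, 6] → sum 26  ≥ 26 ✓
[17, 6, 4] → sum 27  ≥ 26 ✓
[6, 4, 19] → sum 29  ≥ 26 ✓
[4, 19, 8] → sum 31  ≥ 26 ✓
[19, 8, 14] → sum 41  ≥ 26 ✓
[8, 14, 20] → sum 42  ≥ 26 ✓
[14, 20, 15] → sum 49  ≥ 26 ✓
[20, 15, 5] → sum 40  ≥ 26 ✓
[15, 5, 4] → sum 24
[5, 4, 20] → sum 29  ≥ 26 ✓
[4, 20, 10] → sum 34  ≥ 26 ✓
10 windows satisfy the condition.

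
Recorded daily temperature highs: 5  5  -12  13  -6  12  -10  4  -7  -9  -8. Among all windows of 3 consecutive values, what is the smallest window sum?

-24

Window sums for each of the 9 positions:
(5, 5, -12) → sum -2
(5, -12, 13) → sum 6
(-12, 13, -6) → sum -5
(13, -6, 12) → sum 19
(-6, 12, -10) → sum -4
(12, -10, 4) → sum 6
(-10, 4, -7) → sum -13
(4, -7, -9) → sum -12
(-7, -9, -8) → sum -24
Smallest of these is -24.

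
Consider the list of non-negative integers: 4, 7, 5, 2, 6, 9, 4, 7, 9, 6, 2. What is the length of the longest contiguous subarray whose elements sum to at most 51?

9

Extend to the right; shrink from the left whenever the sum exceeds 51:
[4] sum 4 len 1
[4, 7] sum 11 len 2
[4, 7, 5] sum 16 len 3
[4, 7, 5, 2] sum 18 len 4
[4, 7, 5, 2, 6] sum 24 len 5
[4, 7, 5, 2, 6, 9] sum 33 len 6
[4, 7, 5, 2, 6, 9, 4] sum 37 len 7
[4, 7, 5, 2, 6, 9, 4, 7] sum 44 len 8
[7, 5, 2, 6, 9, 4, 7, 9] sum 49 len 8
[5, 2, 6, 9, 4, 7, 9, 6] sum 48 len 8
[5, 2, 6, 9, 4, 7, 9, 6, 2] sum 50 len 9
Longest length seen: 9.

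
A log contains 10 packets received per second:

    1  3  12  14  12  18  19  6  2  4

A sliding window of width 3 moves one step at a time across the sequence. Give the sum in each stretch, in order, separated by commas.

1 3 12 → sum 16
3 12 14 → sum 29
12 14 12 → sum 38
14 12 18 → sum 44
12 18 19 → sum 49
18 19 6 → sum 43
19 6 2 → sum 27
6 2 4 → sum 12

16, 29, 38, 44, 49, 43, 27, 12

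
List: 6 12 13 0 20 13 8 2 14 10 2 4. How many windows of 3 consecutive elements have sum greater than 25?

6

[6, 12, 13] → sum 31  > 25 ✓
[12, 13, 0] → sum 25
[13, 0, 20] → sum 33  > 25 ✓
[0, 20, 13] → sum 33  > 25 ✓
[20, 13, 8] → sum 41  > 25 ✓
[13, 8, 2] → sum 23
[8, 2, 14] → sum 24
[2, 14, 10] → sum 26  > 25 ✓
[14, 10, 2] → sum 26  > 25 ✓
[10, 2, 4] → sum 16
6 windows satisfy the condition.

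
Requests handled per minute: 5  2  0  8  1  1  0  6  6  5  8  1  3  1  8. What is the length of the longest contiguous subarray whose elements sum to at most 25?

8

→ 5: sum 5, len 1
→ 2: sum 7, len 2
→ 0: sum 7, len 3
→ 8: sum 15, len 4
→ 1: sum 16, len 5
→ 1: sum 17, len 6
→ 0: sum 17, len 7
→ 6: sum 23, len 8
→ 6 (dropped 5): sum 24, len 8
→ 5 (dropped 2, 0, 8): sum 19, len 6
→ 8 (dropped 1, 1): sum 25, len 5
→ 1 (dropped 0, 6): sum 20, len 4
→ 3: sum 23, len 5
→ 1: sum 24, len 6
→ 8 (dropped 6, 5): sum 21, len 5
Longest length seen: 8.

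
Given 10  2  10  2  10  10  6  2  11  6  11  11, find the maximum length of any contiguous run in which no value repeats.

add 10: [10] len 1
add 2: [10, 2] len 2
add 10 (repeat 10, move left end past it): [2, 10] len 2
add 2 (repeat 2, move left end past it): [10, 2] len 2
add 10 (repeat 10, move left end past it): [2, 10] len 2
add 10 (repeat 10, move left end past it): [10] len 1
add 6: [10, 6] len 2
add 2: [10, 6, 2] len 3
add 11: [10, 6, 2, 11] len 4
add 6 (repeat 6, move left end past it): [2, 11, 6] len 3
add 11 (repeat 11, move left end past it): [6, 11] len 2
add 11 (repeat 11, move left end past it): [11] len 1
Longest all-distinct length: 4.

4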